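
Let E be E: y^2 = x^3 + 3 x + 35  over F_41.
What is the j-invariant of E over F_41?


Delta = -16(4 a^3 + 27 b^2) mod 41 = 22
-1728 * (4 a)^3 = -1728 * (4*3)^3 mod 41 = 5
j = 5 * 22^(-1) mod 41 = 17

j = 17 (mod 41)


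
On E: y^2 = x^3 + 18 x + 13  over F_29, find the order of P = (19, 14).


Compute successive multiples of P until we hit O:
  1P = (19, 14)
  2P = (21, 13)
  3P = (11, 11)
  4P = (15, 2)
  5P = (4, 2)
  6P = (2, 17)
  7P = (28, 20)
  8P = (5, 5)
  ... (continuing to 31P)
  31P = O

ord(P) = 31


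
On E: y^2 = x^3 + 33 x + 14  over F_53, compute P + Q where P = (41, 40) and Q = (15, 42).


P != Q, so use the chord formula.
s = (y2 - y1) / (x2 - x1) = (2) / (27) mod 53 = 4
x3 = s^2 - x1 - x2 mod 53 = 4^2 - 41 - 15 = 13
y3 = s (x1 - x3) - y1 mod 53 = 4 * (41 - 13) - 40 = 19

P + Q = (13, 19)


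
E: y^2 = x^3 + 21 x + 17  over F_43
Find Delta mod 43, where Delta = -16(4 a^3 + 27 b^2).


4 a^3 + 27 b^2 = 4*21^3 + 27*17^2 = 37044 + 7803 = 44847
Delta = -16 * (44847) = -717552
Delta mod 43 = 32

Delta = 32 (mod 43)


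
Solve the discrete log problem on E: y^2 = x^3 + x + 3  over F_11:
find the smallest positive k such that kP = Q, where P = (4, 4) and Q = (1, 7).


Enumerate multiples of P until we hit Q = (1, 7):
  1P = (4, 4)
  2P = (7, 1)
  3P = (1, 4)
  4P = (6, 7)
  5P = (6, 4)
  6P = (1, 7)
Match found at i = 6.

k = 6


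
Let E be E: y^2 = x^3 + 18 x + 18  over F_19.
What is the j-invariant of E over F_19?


Delta = -16(4 a^3 + 27 b^2) mod 19 = 12
-1728 * (4 a)^3 = -1728 * (4*18)^3 mod 19 = 12
j = 12 * 12^(-1) mod 19 = 1

j = 1 (mod 19)


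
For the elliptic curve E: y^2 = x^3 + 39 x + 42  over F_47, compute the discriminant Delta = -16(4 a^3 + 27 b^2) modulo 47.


4 a^3 + 27 b^2 = 4*39^3 + 27*42^2 = 237276 + 47628 = 284904
Delta = -16 * (284904) = -4558464
Delta mod 47 = 19

Delta = 19 (mod 47)


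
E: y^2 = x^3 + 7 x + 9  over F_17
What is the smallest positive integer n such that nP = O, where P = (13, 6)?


Compute successive multiples of P until we hit O:
  1P = (13, 6)
  2P = (10, 12)
  3P = (15, 15)
  4P = (5, 13)
  5P = (8, 13)
  6P = (0, 3)
  7P = (12, 6)
  8P = (9, 11)
  ... (continuing to 22P)
  22P = O

ord(P) = 22


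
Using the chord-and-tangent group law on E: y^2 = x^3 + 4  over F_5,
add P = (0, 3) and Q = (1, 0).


P != Q, so use the chord formula.
s = (y2 - y1) / (x2 - x1) = (2) / (1) mod 5 = 2
x3 = s^2 - x1 - x2 mod 5 = 2^2 - 0 - 1 = 3
y3 = s (x1 - x3) - y1 mod 5 = 2 * (0 - 3) - 3 = 1

P + Q = (3, 1)


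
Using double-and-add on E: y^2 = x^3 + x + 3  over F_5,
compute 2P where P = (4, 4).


k = 2 = 10_2 (binary, LSB first: 01)
Double-and-add from P = (4, 4):
  bit 0 = 0: acc unchanged = O
  bit 1 = 1: acc = O + (1, 0) = (1, 0)

2P = (1, 0)


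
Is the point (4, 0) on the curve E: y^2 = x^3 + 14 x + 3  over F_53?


Check whether y^2 = x^3 + 14 x + 3 (mod 53) for (x, y) = (4, 0).
LHS: y^2 = 0^2 mod 53 = 0
RHS: x^3 + 14 x + 3 = 4^3 + 14*4 + 3 mod 53 = 17
LHS != RHS

No, not on the curve


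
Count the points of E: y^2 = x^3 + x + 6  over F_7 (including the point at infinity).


For each x in F_7, count y with y^2 = x^3 + 1 x + 6 mod 7:
  x = 1: RHS = 1, y in [1, 6]  -> 2 point(s)
  x = 2: RHS = 2, y in [3, 4]  -> 2 point(s)
  x = 3: RHS = 1, y in [1, 6]  -> 2 point(s)
  x = 4: RHS = 4, y in [2, 5]  -> 2 point(s)
  x = 6: RHS = 4, y in [2, 5]  -> 2 point(s)
Affine points: 10. Add the point at infinity: total = 11.

#E(F_7) = 11


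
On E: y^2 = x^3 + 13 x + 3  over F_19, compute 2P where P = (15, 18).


Doubling: s = (3 x1^2 + a) / (2 y1)
s = (3*15^2 + 13) / (2*18) mod 19 = 17
x3 = s^2 - 2 x1 mod 19 = 17^2 - 2*15 = 12
y3 = s (x1 - x3) - y1 mod 19 = 17 * (15 - 12) - 18 = 14

2P = (12, 14)


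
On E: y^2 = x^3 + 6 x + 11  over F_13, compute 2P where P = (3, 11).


k = 2 = 10_2 (binary, LSB first: 01)
Double-and-add from P = (3, 11):
  bit 0 = 0: acc unchanged = O
  bit 1 = 1: acc = O + (6, 4) = (6, 4)

2P = (6, 4)


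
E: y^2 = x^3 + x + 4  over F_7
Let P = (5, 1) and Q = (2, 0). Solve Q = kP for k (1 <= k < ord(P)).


Enumerate multiples of P until we hit Q = (2, 0):
  1P = (5, 1)
  2P = (6, 3)
  3P = (0, 2)
  4P = (4, 3)
  5P = (2, 0)
Match found at i = 5.

k = 5


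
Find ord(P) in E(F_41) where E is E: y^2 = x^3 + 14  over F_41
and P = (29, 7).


Compute successive multiples of P until we hit O:
  1P = (29, 7)
  2P = (34, 32)
  3P = (3, 0)
  4P = (34, 9)
  5P = (29, 34)
  6P = O

ord(P) = 6


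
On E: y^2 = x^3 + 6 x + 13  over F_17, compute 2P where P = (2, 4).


Doubling: s = (3 x1^2 + a) / (2 y1)
s = (3*2^2 + 6) / (2*4) mod 17 = 15
x3 = s^2 - 2 x1 mod 17 = 15^2 - 2*2 = 0
y3 = s (x1 - x3) - y1 mod 17 = 15 * (2 - 0) - 4 = 9

2P = (0, 9)


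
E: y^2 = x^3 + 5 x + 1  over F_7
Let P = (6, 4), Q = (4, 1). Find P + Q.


P != Q, so use the chord formula.
s = (y2 - y1) / (x2 - x1) = (4) / (5) mod 7 = 5
x3 = s^2 - x1 - x2 mod 7 = 5^2 - 6 - 4 = 1
y3 = s (x1 - x3) - y1 mod 7 = 5 * (6 - 1) - 4 = 0

P + Q = (1, 0)


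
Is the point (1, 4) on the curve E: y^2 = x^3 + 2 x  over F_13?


Check whether y^2 = x^3 + 2 x + 0 (mod 13) for (x, y) = (1, 4).
LHS: y^2 = 4^2 mod 13 = 3
RHS: x^3 + 2 x + 0 = 1^3 + 2*1 + 0 mod 13 = 3
LHS = RHS

Yes, on the curve


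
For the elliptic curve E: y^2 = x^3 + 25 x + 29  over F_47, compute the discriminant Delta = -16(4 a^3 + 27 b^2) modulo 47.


4 a^3 + 27 b^2 = 4*25^3 + 27*29^2 = 62500 + 22707 = 85207
Delta = -16 * (85207) = -1363312
Delta mod 47 = 17

Delta = 17 (mod 47)


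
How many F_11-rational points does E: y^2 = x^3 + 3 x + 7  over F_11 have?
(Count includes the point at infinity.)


For each x in F_11, count y with y^2 = x^3 + 3 x + 7 mod 11:
  x = 1: RHS = 0, y in [0]  -> 1 point(s)
  x = 5: RHS = 4, y in [2, 9]  -> 2 point(s)
  x = 8: RHS = 4, y in [2, 9]  -> 2 point(s)
  x = 9: RHS = 4, y in [2, 9]  -> 2 point(s)
  x = 10: RHS = 3, y in [5, 6]  -> 2 point(s)
Affine points: 9. Add the point at infinity: total = 10.

#E(F_11) = 10


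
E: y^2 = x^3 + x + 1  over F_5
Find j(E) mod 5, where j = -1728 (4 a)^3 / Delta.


Delta = -16(4 a^3 + 27 b^2) mod 5 = 4
-1728 * (4 a)^3 = -1728 * (4*1)^3 mod 5 = 3
j = 3 * 4^(-1) mod 5 = 2

j = 2 (mod 5)


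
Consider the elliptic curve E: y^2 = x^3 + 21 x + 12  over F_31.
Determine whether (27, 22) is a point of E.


Check whether y^2 = x^3 + 21 x + 12 (mod 31) for (x, y) = (27, 22).
LHS: y^2 = 22^2 mod 31 = 19
RHS: x^3 + 21 x + 12 = 27^3 + 21*27 + 12 mod 31 = 19
LHS = RHS

Yes, on the curve


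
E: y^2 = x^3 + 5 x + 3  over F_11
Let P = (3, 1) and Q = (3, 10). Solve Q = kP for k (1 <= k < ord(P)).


Enumerate multiples of P until we hit Q = (3, 10):
  1P = (3, 1)
  2P = (8, 7)
  3P = (1, 8)
  4P = (0, 5)
  5P = (0, 6)
  6P = (1, 3)
  7P = (8, 4)
  8P = (3, 10)
Match found at i = 8.

k = 8


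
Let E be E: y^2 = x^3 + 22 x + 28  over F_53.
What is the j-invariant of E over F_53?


Delta = -16(4 a^3 + 27 b^2) mod 53 = 37
-1728 * (4 a)^3 = -1728 * (4*22)^3 mod 53 = 11
j = 11 * 37^(-1) mod 53 = 49

j = 49 (mod 53)


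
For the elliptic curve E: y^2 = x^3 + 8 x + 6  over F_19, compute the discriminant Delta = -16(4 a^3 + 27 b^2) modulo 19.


4 a^3 + 27 b^2 = 4*8^3 + 27*6^2 = 2048 + 972 = 3020
Delta = -16 * (3020) = -48320
Delta mod 19 = 16

Delta = 16 (mod 19)


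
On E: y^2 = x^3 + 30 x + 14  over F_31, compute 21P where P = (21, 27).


k = 21 = 10101_2 (binary, LSB first: 10101)
Double-and-add from P = (21, 27):
  bit 0 = 1: acc = O + (21, 27) = (21, 27)
  bit 1 = 0: acc unchanged = (21, 27)
  bit 2 = 1: acc = (21, 27) + (27, 4) = (2, 19)
  bit 3 = 0: acc unchanged = (2, 19)
  bit 4 = 1: acc = (2, 19) + (26, 7) = (11, 1)

21P = (11, 1)


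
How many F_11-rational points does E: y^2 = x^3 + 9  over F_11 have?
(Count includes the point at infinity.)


For each x in F_11, count y with y^2 = x^3 + 0 x + 9 mod 11:
  x = 0: RHS = 9, y in [3, 8]  -> 2 point(s)
  x = 3: RHS = 3, y in [5, 6]  -> 2 point(s)
  x = 6: RHS = 5, y in [4, 7]  -> 2 point(s)
  x = 7: RHS = 0, y in [0]  -> 1 point(s)
  x = 8: RHS = 4, y in [2, 9]  -> 2 point(s)
  x = 9: RHS = 1, y in [1, 10]  -> 2 point(s)
Affine points: 11. Add the point at infinity: total = 12.

#E(F_11) = 12


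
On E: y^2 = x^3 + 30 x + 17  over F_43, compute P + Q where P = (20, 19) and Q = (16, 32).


P != Q, so use the chord formula.
s = (y2 - y1) / (x2 - x1) = (13) / (39) mod 43 = 29
x3 = s^2 - x1 - x2 mod 43 = 29^2 - 20 - 16 = 31
y3 = s (x1 - x3) - y1 mod 43 = 29 * (20 - 31) - 19 = 6

P + Q = (31, 6)


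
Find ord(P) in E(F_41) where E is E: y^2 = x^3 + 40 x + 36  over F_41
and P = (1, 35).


Compute successive multiples of P until we hit O:
  1P = (1, 35)
  2P = (6, 0)
  3P = (1, 6)
  4P = O

ord(P) = 4


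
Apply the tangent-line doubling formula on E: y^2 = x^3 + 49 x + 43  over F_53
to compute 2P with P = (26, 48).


Doubling: s = (3 x1^2 + a) / (2 y1)
s = (3*26^2 + 49) / (2*48) mod 53 = 52
x3 = s^2 - 2 x1 mod 53 = 52^2 - 2*26 = 2
y3 = s (x1 - x3) - y1 mod 53 = 52 * (26 - 2) - 48 = 34

2P = (2, 34)


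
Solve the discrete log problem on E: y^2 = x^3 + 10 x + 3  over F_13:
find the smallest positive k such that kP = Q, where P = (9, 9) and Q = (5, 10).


Enumerate multiples of P until we hit Q = (5, 10):
  1P = (9, 9)
  2P = (11, 12)
  3P = (5, 10)
Match found at i = 3.

k = 3


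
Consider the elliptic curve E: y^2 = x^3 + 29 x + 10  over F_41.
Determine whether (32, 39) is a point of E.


Check whether y^2 = x^3 + 29 x + 10 (mod 41) for (x, y) = (32, 39).
LHS: y^2 = 39^2 mod 41 = 4
RHS: x^3 + 29 x + 10 = 32^3 + 29*32 + 10 mod 41 = 4
LHS = RHS

Yes, on the curve


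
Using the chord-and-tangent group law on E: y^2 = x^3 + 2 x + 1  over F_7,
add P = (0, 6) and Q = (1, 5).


P != Q, so use the chord formula.
s = (y2 - y1) / (x2 - x1) = (6) / (1) mod 7 = 6
x3 = s^2 - x1 - x2 mod 7 = 6^2 - 0 - 1 = 0
y3 = s (x1 - x3) - y1 mod 7 = 6 * (0 - 0) - 6 = 1

P + Q = (0, 1)


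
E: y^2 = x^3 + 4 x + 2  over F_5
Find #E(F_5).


For each x in F_5, count y with y^2 = x^3 + 4 x + 2 mod 5:
  x = 3: RHS = 1, y in [1, 4]  -> 2 point(s)
Affine points: 2. Add the point at infinity: total = 3.

#E(F_5) = 3


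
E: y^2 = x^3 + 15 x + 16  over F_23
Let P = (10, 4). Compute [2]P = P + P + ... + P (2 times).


k = 2 = 10_2 (binary, LSB first: 01)
Double-and-add from P = (10, 4):
  bit 0 = 0: acc unchanged = O
  bit 1 = 1: acc = O + (7, 2) = (7, 2)

2P = (7, 2)


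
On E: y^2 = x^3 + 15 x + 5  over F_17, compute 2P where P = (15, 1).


Doubling: s = (3 x1^2 + a) / (2 y1)
s = (3*15^2 + 15) / (2*1) mod 17 = 5
x3 = s^2 - 2 x1 mod 17 = 5^2 - 2*15 = 12
y3 = s (x1 - x3) - y1 mod 17 = 5 * (15 - 12) - 1 = 14

2P = (12, 14)


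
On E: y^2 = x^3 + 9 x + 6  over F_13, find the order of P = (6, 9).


Compute successive multiples of P until we hit O:
  1P = (6, 9)
  2P = (1, 4)
  3P = (7, 3)
  4P = (10, 2)
  5P = (9, 6)
  6P = (12, 10)
  7P = (12, 3)
  8P = (9, 7)
  ... (continuing to 13P)
  13P = O

ord(P) = 13


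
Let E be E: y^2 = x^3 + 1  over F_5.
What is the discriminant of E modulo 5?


4 a^3 + 27 b^2 = 4*0^3 + 27*1^2 = 0 + 27 = 27
Delta = -16 * (27) = -432
Delta mod 5 = 3

Delta = 3 (mod 5)


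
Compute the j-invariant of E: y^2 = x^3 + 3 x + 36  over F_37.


Delta = -16(4 a^3 + 27 b^2) mod 37 = 23
-1728 * (4 a)^3 = -1728 * (4*3)^3 mod 37 = 27
j = 27 * 23^(-1) mod 37 = 6

j = 6 (mod 37)


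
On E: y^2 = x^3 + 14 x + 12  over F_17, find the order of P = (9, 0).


Compute successive multiples of P until we hit O:
  1P = (9, 0)
  2P = O

ord(P) = 2


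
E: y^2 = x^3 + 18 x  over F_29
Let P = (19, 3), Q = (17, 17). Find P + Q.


P != Q, so use the chord formula.
s = (y2 - y1) / (x2 - x1) = (14) / (27) mod 29 = 22
x3 = s^2 - x1 - x2 mod 29 = 22^2 - 19 - 17 = 13
y3 = s (x1 - x3) - y1 mod 29 = 22 * (19 - 13) - 3 = 13

P + Q = (13, 13)


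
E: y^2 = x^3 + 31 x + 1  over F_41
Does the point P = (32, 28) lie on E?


Check whether y^2 = x^3 + 31 x + 1 (mod 41) for (x, y) = (32, 28).
LHS: y^2 = 28^2 mod 41 = 5
RHS: x^3 + 31 x + 1 = 32^3 + 31*32 + 1 mod 41 = 18
LHS != RHS

No, not on the curve


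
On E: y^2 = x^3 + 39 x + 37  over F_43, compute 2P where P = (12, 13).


Doubling: s = (3 x1^2 + a) / (2 y1)
s = (3*12^2 + 39) / (2*13) mod 43 = 33
x3 = s^2 - 2 x1 mod 43 = 33^2 - 2*12 = 33
y3 = s (x1 - x3) - y1 mod 43 = 33 * (12 - 33) - 13 = 25

2P = (33, 25)


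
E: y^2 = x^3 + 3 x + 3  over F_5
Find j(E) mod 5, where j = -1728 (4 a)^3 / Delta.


Delta = -16(4 a^3 + 27 b^2) mod 5 = 4
-1728 * (4 a)^3 = -1728 * (4*3)^3 mod 5 = 1
j = 1 * 4^(-1) mod 5 = 4

j = 4 (mod 5)


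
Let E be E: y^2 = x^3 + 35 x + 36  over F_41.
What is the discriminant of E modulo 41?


4 a^3 + 27 b^2 = 4*35^3 + 27*36^2 = 171500 + 34992 = 206492
Delta = -16 * (206492) = -3303872
Delta mod 41 = 31

Delta = 31 (mod 41)


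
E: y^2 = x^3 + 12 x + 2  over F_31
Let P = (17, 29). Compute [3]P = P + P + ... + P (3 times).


k = 3 = 11_2 (binary, LSB first: 11)
Double-and-add from P = (17, 29):
  bit 0 = 1: acc = O + (17, 29) = (17, 29)
  bit 1 = 1: acc = (17, 29) + (22, 8) = (27, 13)

3P = (27, 13)


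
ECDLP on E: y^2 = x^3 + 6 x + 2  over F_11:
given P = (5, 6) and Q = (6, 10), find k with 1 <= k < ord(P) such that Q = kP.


Enumerate multiples of P until we hit Q = (6, 10):
  1P = (5, 6)
  2P = (6, 1)
  3P = (3, 6)
  4P = (3, 5)
  5P = (6, 10)
Match found at i = 5.

k = 5


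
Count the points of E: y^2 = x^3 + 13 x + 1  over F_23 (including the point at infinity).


For each x in F_23, count y with y^2 = x^3 + 13 x + 1 mod 23:
  x = 0: RHS = 1, y in [1, 22]  -> 2 point(s)
  x = 2: RHS = 12, y in [9, 14]  -> 2 point(s)
  x = 4: RHS = 2, y in [5, 18]  -> 2 point(s)
  x = 10: RHS = 4, y in [2, 21]  -> 2 point(s)
  x = 11: RHS = 3, y in [7, 16]  -> 2 point(s)
  x = 14: RHS = 6, y in [11, 12]  -> 2 point(s)
  x = 15: RHS = 6, y in [11, 12]  -> 2 point(s)
  x = 16: RHS = 4, y in [2, 21]  -> 2 point(s)
  x = 17: RHS = 6, y in [11, 12]  -> 2 point(s)
  x = 18: RHS = 18, y in [8, 15]  -> 2 point(s)
  x = 19: RHS = 0, y in [0]  -> 1 point(s)
  x = 20: RHS = 4, y in [2, 21]  -> 2 point(s)
  x = 21: RHS = 13, y in [6, 17]  -> 2 point(s)
Affine points: 25. Add the point at infinity: total = 26.

#E(F_23) = 26


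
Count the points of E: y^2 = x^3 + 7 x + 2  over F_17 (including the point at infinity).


For each x in F_17, count y with y^2 = x^3 + 7 x + 2 mod 17:
  x = 0: RHS = 2, y in [6, 11]  -> 2 point(s)
  x = 3: RHS = 16, y in [4, 13]  -> 2 point(s)
  x = 4: RHS = 9, y in [3, 14]  -> 2 point(s)
  x = 5: RHS = 9, y in [3, 14]  -> 2 point(s)
  x = 8: RHS = 9, y in [3, 14]  -> 2 point(s)
  x = 10: RHS = 1, y in [1, 16]  -> 2 point(s)
  x = 11: RHS = 16, y in [4, 13]  -> 2 point(s)
Affine points: 14. Add the point at infinity: total = 15.

#E(F_17) = 15


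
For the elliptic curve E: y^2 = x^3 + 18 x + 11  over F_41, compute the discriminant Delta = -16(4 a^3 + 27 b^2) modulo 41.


4 a^3 + 27 b^2 = 4*18^3 + 27*11^2 = 23328 + 3267 = 26595
Delta = -16 * (26595) = -425520
Delta mod 41 = 19

Delta = 19 (mod 41)


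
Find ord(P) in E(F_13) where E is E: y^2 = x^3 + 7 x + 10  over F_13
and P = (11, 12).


Compute successive multiples of P until we hit O:
  1P = (11, 12)
  2P = (0, 7)
  3P = (5, 12)
  4P = (10, 1)
  5P = (9, 10)
  6P = (7, 5)
  7P = (7, 8)
  8P = (9, 3)
  ... (continuing to 13P)
  13P = O

ord(P) = 13


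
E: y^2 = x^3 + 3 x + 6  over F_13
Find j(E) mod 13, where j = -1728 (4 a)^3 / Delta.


Delta = -16(4 a^3 + 27 b^2) mod 13 = 10
-1728 * (4 a)^3 = -1728 * (4*3)^3 mod 13 = 12
j = 12 * 10^(-1) mod 13 = 9

j = 9 (mod 13)


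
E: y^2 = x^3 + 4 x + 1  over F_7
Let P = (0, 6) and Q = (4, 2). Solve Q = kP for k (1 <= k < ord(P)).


Enumerate multiples of P until we hit Q = (4, 2):
  1P = (0, 6)
  2P = (4, 2)
Match found at i = 2.

k = 2


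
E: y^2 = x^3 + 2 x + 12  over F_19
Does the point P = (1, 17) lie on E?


Check whether y^2 = x^3 + 2 x + 12 (mod 19) for (x, y) = (1, 17).
LHS: y^2 = 17^2 mod 19 = 4
RHS: x^3 + 2 x + 12 = 1^3 + 2*1 + 12 mod 19 = 15
LHS != RHS

No, not on the curve


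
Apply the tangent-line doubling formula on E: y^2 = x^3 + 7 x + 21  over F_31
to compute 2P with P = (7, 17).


Doubling: s = (3 x1^2 + a) / (2 y1)
s = (3*7^2 + 7) / (2*17) mod 31 = 10
x3 = s^2 - 2 x1 mod 31 = 10^2 - 2*7 = 24
y3 = s (x1 - x3) - y1 mod 31 = 10 * (7 - 24) - 17 = 30

2P = (24, 30)


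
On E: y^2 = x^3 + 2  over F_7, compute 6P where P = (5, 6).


k = 6 = 110_2 (binary, LSB first: 011)
Double-and-add from P = (5, 6):
  bit 0 = 0: acc unchanged = O
  bit 1 = 1: acc = O + (5, 1) = (5, 1)
  bit 2 = 1: acc = (5, 1) + (5, 6) = O

6P = O


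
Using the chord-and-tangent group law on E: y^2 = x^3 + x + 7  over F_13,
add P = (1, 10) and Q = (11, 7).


P != Q, so use the chord formula.
s = (y2 - y1) / (x2 - x1) = (10) / (10) mod 13 = 1
x3 = s^2 - x1 - x2 mod 13 = 1^2 - 1 - 11 = 2
y3 = s (x1 - x3) - y1 mod 13 = 1 * (1 - 2) - 10 = 2

P + Q = (2, 2)


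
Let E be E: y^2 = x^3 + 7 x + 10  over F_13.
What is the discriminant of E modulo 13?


4 a^3 + 27 b^2 = 4*7^3 + 27*10^2 = 1372 + 2700 = 4072
Delta = -16 * (4072) = -65152
Delta mod 13 = 4

Delta = 4 (mod 13)


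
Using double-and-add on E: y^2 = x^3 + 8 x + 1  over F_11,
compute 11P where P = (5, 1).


k = 11 = 1011_2 (binary, LSB first: 1101)
Double-and-add from P = (5, 1):
  bit 0 = 1: acc = O + (5, 1) = (5, 1)
  bit 1 = 1: acc = (5, 1) + (10, 6) = (8, 7)
  bit 2 = 0: acc unchanged = (8, 7)
  bit 3 = 1: acc = (8, 7) + (0, 10) = (4, 8)

11P = (4, 8)


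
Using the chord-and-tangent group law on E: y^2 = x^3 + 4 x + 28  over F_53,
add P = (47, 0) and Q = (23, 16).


P != Q, so use the chord formula.
s = (y2 - y1) / (x2 - x1) = (16) / (29) mod 53 = 17
x3 = s^2 - x1 - x2 mod 53 = 17^2 - 47 - 23 = 7
y3 = s (x1 - x3) - y1 mod 53 = 17 * (47 - 7) - 0 = 44

P + Q = (7, 44)


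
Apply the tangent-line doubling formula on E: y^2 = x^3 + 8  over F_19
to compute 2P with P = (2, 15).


Doubling: s = (3 x1^2 + a) / (2 y1)
s = (3*2^2 + 0) / (2*15) mod 19 = 8
x3 = s^2 - 2 x1 mod 19 = 8^2 - 2*2 = 3
y3 = s (x1 - x3) - y1 mod 19 = 8 * (2 - 3) - 15 = 15

2P = (3, 15)


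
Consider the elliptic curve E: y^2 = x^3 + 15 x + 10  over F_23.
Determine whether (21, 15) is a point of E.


Check whether y^2 = x^3 + 15 x + 10 (mod 23) for (x, y) = (21, 15).
LHS: y^2 = 15^2 mod 23 = 18
RHS: x^3 + 15 x + 10 = 21^3 + 15*21 + 10 mod 23 = 18
LHS = RHS

Yes, on the curve


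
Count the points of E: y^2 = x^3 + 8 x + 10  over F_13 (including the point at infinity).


For each x in F_13, count y with y^2 = x^3 + 8 x + 10 mod 13:
  x = 0: RHS = 10, y in [6, 7]  -> 2 point(s)
  x = 3: RHS = 9, y in [3, 10]  -> 2 point(s)
  x = 6: RHS = 1, y in [1, 12]  -> 2 point(s)
  x = 8: RHS = 1, y in [1, 12]  -> 2 point(s)
  x = 11: RHS = 12, y in [5, 8]  -> 2 point(s)
  x = 12: RHS = 1, y in [1, 12]  -> 2 point(s)
Affine points: 12. Add the point at infinity: total = 13.

#E(F_13) = 13


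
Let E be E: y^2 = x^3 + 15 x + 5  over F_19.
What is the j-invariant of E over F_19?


Delta = -16(4 a^3 + 27 b^2) mod 19 = 3
-1728 * (4 a)^3 = -1728 * (4*15)^3 mod 19 = 8
j = 8 * 3^(-1) mod 19 = 9

j = 9 (mod 19)


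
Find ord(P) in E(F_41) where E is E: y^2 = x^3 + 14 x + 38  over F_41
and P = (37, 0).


Compute successive multiples of P until we hit O:
  1P = (37, 0)
  2P = O

ord(P) = 2


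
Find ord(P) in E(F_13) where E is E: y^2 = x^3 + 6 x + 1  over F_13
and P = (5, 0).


Compute successive multiples of P until we hit O:
  1P = (5, 0)
  2P = O

ord(P) = 2


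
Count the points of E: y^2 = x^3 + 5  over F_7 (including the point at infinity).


For each x in F_7, count y with y^2 = x^3 + 0 x + 5 mod 7:
  x = 3: RHS = 4, y in [2, 5]  -> 2 point(s)
  x = 5: RHS = 4, y in [2, 5]  -> 2 point(s)
  x = 6: RHS = 4, y in [2, 5]  -> 2 point(s)
Affine points: 6. Add the point at infinity: total = 7.

#E(F_7) = 7


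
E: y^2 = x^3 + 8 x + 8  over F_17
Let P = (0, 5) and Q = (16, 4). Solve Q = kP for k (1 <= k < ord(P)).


Enumerate multiples of P until we hit Q = (16, 4):
  1P = (0, 5)
  2P = (2, 7)
  3P = (16, 13)
  4P = (14, 5)
  5P = (3, 12)
  6P = (10, 0)
  7P = (3, 5)
  8P = (14, 12)
  9P = (16, 4)
Match found at i = 9.

k = 9


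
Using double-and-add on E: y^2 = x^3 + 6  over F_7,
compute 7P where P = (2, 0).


k = 7 = 111_2 (binary, LSB first: 111)
Double-and-add from P = (2, 0):
  bit 0 = 1: acc = O + (2, 0) = (2, 0)
  bit 1 = 1: acc = (2, 0) + O = (2, 0)
  bit 2 = 1: acc = (2, 0) + O = (2, 0)

7P = (2, 0)


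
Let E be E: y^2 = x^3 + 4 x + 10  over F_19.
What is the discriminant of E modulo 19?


4 a^3 + 27 b^2 = 4*4^3 + 27*10^2 = 256 + 2700 = 2956
Delta = -16 * (2956) = -47296
Delta mod 19 = 14

Delta = 14 (mod 19)


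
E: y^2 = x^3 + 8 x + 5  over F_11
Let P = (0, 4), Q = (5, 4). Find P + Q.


P != Q, so use the chord formula.
s = (y2 - y1) / (x2 - x1) = (0) / (5) mod 11 = 0
x3 = s^2 - x1 - x2 mod 11 = 0^2 - 0 - 5 = 6
y3 = s (x1 - x3) - y1 mod 11 = 0 * (0 - 6) - 4 = 7

P + Q = (6, 7)


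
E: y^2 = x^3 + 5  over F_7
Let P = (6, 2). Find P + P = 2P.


Doubling: s = (3 x1^2 + a) / (2 y1)
s = (3*6^2 + 0) / (2*2) mod 7 = 6
x3 = s^2 - 2 x1 mod 7 = 6^2 - 2*6 = 3
y3 = s (x1 - x3) - y1 mod 7 = 6 * (6 - 3) - 2 = 2

2P = (3, 2)


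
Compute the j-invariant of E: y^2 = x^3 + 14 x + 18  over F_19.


Delta = -16(4 a^3 + 27 b^2) mod 19 = 6
-1728 * (4 a)^3 = -1728 * (4*14)^3 mod 19 = 18
j = 18 * 6^(-1) mod 19 = 3

j = 3 (mod 19)


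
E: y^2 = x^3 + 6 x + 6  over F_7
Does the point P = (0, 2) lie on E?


Check whether y^2 = x^3 + 6 x + 6 (mod 7) for (x, y) = (0, 2).
LHS: y^2 = 2^2 mod 7 = 4
RHS: x^3 + 6 x + 6 = 0^3 + 6*0 + 6 mod 7 = 6
LHS != RHS

No, not on the curve


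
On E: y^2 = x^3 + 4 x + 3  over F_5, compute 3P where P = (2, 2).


k = 3 = 11_2 (binary, LSB first: 11)
Double-and-add from P = (2, 2):
  bit 0 = 1: acc = O + (2, 2) = (2, 2)
  bit 1 = 1: acc = (2, 2) + (2, 3) = O

3P = O


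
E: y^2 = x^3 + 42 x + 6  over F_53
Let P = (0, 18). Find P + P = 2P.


Doubling: s = (3 x1^2 + a) / (2 y1)
s = (3*0^2 + 42) / (2*18) mod 53 = 10
x3 = s^2 - 2 x1 mod 53 = 10^2 - 2*0 = 47
y3 = s (x1 - x3) - y1 mod 53 = 10 * (0 - 47) - 18 = 42

2P = (47, 42)


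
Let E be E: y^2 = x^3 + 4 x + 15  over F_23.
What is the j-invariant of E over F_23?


Delta = -16(4 a^3 + 27 b^2) mod 23 = 19
-1728 * (4 a)^3 = -1728 * (4*4)^3 mod 23 = 17
j = 17 * 19^(-1) mod 23 = 13

j = 13 (mod 23)


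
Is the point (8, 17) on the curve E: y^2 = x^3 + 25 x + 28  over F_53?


Check whether y^2 = x^3 + 25 x + 28 (mod 53) for (x, y) = (8, 17).
LHS: y^2 = 17^2 mod 53 = 24
RHS: x^3 + 25 x + 28 = 8^3 + 25*8 + 28 mod 53 = 51
LHS != RHS

No, not on the curve


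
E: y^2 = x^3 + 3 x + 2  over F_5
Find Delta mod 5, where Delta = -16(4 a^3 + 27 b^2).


4 a^3 + 27 b^2 = 4*3^3 + 27*2^2 = 108 + 108 = 216
Delta = -16 * (216) = -3456
Delta mod 5 = 4

Delta = 4 (mod 5)


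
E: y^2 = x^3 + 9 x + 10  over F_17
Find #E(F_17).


For each x in F_17, count y with y^2 = x^3 + 9 x + 10 mod 17:
  x = 2: RHS = 2, y in [6, 11]  -> 2 point(s)
  x = 3: RHS = 13, y in [8, 9]  -> 2 point(s)
  x = 4: RHS = 8, y in [5, 12]  -> 2 point(s)
  x = 6: RHS = 8, y in [5, 12]  -> 2 point(s)
  x = 7: RHS = 8, y in [5, 12]  -> 2 point(s)
  x = 8: RHS = 16, y in [4, 13]  -> 2 point(s)
  x = 9: RHS = 4, y in [2, 15]  -> 2 point(s)
  x = 15: RHS = 1, y in [1, 16]  -> 2 point(s)
  x = 16: RHS = 0, y in [0]  -> 1 point(s)
Affine points: 17. Add the point at infinity: total = 18.

#E(F_17) = 18


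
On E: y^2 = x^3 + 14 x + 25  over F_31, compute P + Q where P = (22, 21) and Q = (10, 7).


P != Q, so use the chord formula.
s = (y2 - y1) / (x2 - x1) = (17) / (19) mod 31 = 27
x3 = s^2 - x1 - x2 mod 31 = 27^2 - 22 - 10 = 15
y3 = s (x1 - x3) - y1 mod 31 = 27 * (22 - 15) - 21 = 13

P + Q = (15, 13)


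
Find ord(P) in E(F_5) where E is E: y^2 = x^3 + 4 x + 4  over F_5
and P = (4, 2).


Compute successive multiples of P until we hit O:
  1P = (4, 2)
  2P = (1, 2)
  3P = (0, 3)
  4P = (2, 0)
  5P = (0, 2)
  6P = (1, 3)
  7P = (4, 3)
  8P = O

ord(P) = 8


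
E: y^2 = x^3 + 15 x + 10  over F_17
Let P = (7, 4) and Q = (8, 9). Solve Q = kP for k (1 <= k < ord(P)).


Enumerate multiples of P until we hit Q = (8, 9):
  1P = (7, 4)
  2P = (4, 10)
  3P = (10, 2)
  4P = (8, 8)
  5P = (1, 3)
  6P = (1, 14)
  7P = (8, 9)
Match found at i = 7.

k = 7


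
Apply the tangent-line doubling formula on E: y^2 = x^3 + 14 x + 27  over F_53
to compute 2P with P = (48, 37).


Doubling: s = (3 x1^2 + a) / (2 y1)
s = (3*48^2 + 14) / (2*37) mod 53 = 32
x3 = s^2 - 2 x1 mod 53 = 32^2 - 2*48 = 27
y3 = s (x1 - x3) - y1 mod 53 = 32 * (48 - 27) - 37 = 52

2P = (27, 52)


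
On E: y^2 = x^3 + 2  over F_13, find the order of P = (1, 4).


Compute successive multiples of P until we hit O:
  1P = (1, 4)
  2P = (2, 7)
  3P = (6, 7)
  4P = (10, 1)
  5P = (5, 6)
  6P = (4, 1)
  7P = (9, 4)
  8P = (3, 9)
  ... (continuing to 19P)
  19P = O

ord(P) = 19


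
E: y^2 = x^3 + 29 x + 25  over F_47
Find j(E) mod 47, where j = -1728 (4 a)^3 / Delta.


Delta = -16(4 a^3 + 27 b^2) mod 47 = 36
-1728 * (4 a)^3 = -1728 * (4*29)^3 mod 47 = 4
j = 4 * 36^(-1) mod 47 = 21

j = 21 (mod 47)


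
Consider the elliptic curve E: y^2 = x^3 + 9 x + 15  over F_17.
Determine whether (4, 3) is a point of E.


Check whether y^2 = x^3 + 9 x + 15 (mod 17) for (x, y) = (4, 3).
LHS: y^2 = 3^2 mod 17 = 9
RHS: x^3 + 9 x + 15 = 4^3 + 9*4 + 15 mod 17 = 13
LHS != RHS

No, not on the curve


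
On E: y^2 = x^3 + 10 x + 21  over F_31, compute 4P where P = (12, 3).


k = 4 = 100_2 (binary, LSB first: 001)
Double-and-add from P = (12, 3):
  bit 0 = 0: acc unchanged = O
  bit 1 = 0: acc unchanged = O
  bit 2 = 1: acc = O + (26, 1) = (26, 1)

4P = (26, 1)


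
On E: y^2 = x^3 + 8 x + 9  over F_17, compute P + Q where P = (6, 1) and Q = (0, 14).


P != Q, so use the chord formula.
s = (y2 - y1) / (x2 - x1) = (13) / (11) mod 17 = 12
x3 = s^2 - x1 - x2 mod 17 = 12^2 - 6 - 0 = 2
y3 = s (x1 - x3) - y1 mod 17 = 12 * (6 - 2) - 1 = 13

P + Q = (2, 13)


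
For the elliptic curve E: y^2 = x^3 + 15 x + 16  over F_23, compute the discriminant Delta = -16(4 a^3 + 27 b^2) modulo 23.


4 a^3 + 27 b^2 = 4*15^3 + 27*16^2 = 13500 + 6912 = 20412
Delta = -16 * (20412) = -326592
Delta mod 23 = 8

Delta = 8 (mod 23)


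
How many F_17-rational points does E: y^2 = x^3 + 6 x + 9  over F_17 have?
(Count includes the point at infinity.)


For each x in F_17, count y with y^2 = x^3 + 6 x + 9 mod 17:
  x = 0: RHS = 9, y in [3, 14]  -> 2 point(s)
  x = 1: RHS = 16, y in [4, 13]  -> 2 point(s)
  x = 8: RHS = 8, y in [5, 12]  -> 2 point(s)
  x = 10: RHS = 15, y in [7, 10]  -> 2 point(s)
  x = 14: RHS = 15, y in [7, 10]  -> 2 point(s)
  x = 16: RHS = 2, y in [6, 11]  -> 2 point(s)
Affine points: 12. Add the point at infinity: total = 13.

#E(F_17) = 13


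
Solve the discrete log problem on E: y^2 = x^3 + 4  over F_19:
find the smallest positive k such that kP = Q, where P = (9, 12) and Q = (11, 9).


Enumerate multiples of P until we hit Q = (11, 9):
  1P = (9, 12)
  2P = (10, 4)
  3P = (7, 10)
  4P = (4, 12)
  5P = (6, 7)
  6P = (11, 10)
  7P = (0, 17)
  8P = (15, 4)
  9P = (1, 9)
  10P = (13, 15)
  11P = (13, 4)
  12P = (1, 10)
  13P = (15, 15)
  14P = (0, 2)
  15P = (11, 9)
Match found at i = 15.

k = 15


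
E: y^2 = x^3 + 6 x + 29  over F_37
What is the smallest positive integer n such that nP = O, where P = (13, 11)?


Compute successive multiples of P until we hit O:
  1P = (13, 11)
  2P = (7, 28)
  3P = (24, 14)
  4P = (12, 33)
  5P = (15, 33)
  6P = (19, 34)
  7P = (31, 31)
  8P = (2, 30)
  ... (continuing to 20P)
  20P = O

ord(P) = 20


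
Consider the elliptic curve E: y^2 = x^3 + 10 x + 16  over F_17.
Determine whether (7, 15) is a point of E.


Check whether y^2 = x^3 + 10 x + 16 (mod 17) for (x, y) = (7, 15).
LHS: y^2 = 15^2 mod 17 = 4
RHS: x^3 + 10 x + 16 = 7^3 + 10*7 + 16 mod 17 = 4
LHS = RHS

Yes, on the curve


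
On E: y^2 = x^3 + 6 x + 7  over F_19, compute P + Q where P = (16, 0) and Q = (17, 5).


P != Q, so use the chord formula.
s = (y2 - y1) / (x2 - x1) = (5) / (1) mod 19 = 5
x3 = s^2 - x1 - x2 mod 19 = 5^2 - 16 - 17 = 11
y3 = s (x1 - x3) - y1 mod 19 = 5 * (16 - 11) - 0 = 6

P + Q = (11, 6)


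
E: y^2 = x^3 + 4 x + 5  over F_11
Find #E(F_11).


For each x in F_11, count y with y^2 = x^3 + 4 x + 5 mod 11:
  x = 0: RHS = 5, y in [4, 7]  -> 2 point(s)
  x = 3: RHS = 0, y in [0]  -> 1 point(s)
  x = 6: RHS = 3, y in [5, 6]  -> 2 point(s)
  x = 9: RHS = 0, y in [0]  -> 1 point(s)
  x = 10: RHS = 0, y in [0]  -> 1 point(s)
Affine points: 7. Add the point at infinity: total = 8.

#E(F_11) = 8


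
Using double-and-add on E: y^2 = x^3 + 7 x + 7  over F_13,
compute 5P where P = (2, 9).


k = 5 = 101_2 (binary, LSB first: 101)
Double-and-add from P = (2, 9):
  bit 0 = 1: acc = O + (2, 9) = (2, 9)
  bit 1 = 0: acc unchanged = (2, 9)
  bit 2 = 1: acc = (2, 9) + (3, 4) = (7, 3)

5P = (7, 3)


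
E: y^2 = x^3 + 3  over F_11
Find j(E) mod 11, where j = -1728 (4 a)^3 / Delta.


Delta = -16(4 a^3 + 27 b^2) mod 11 = 6
-1728 * (4 a)^3 = -1728 * (4*0)^3 mod 11 = 0
j = 0 * 6^(-1) mod 11 = 0

j = 0 (mod 11)


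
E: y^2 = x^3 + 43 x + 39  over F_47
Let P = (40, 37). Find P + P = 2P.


Doubling: s = (3 x1^2 + a) / (2 y1)
s = (3*40^2 + 43) / (2*37) mod 47 = 14
x3 = s^2 - 2 x1 mod 47 = 14^2 - 2*40 = 22
y3 = s (x1 - x3) - y1 mod 47 = 14 * (40 - 22) - 37 = 27

2P = (22, 27)


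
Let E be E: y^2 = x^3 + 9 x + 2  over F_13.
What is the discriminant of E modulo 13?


4 a^3 + 27 b^2 = 4*9^3 + 27*2^2 = 2916 + 108 = 3024
Delta = -16 * (3024) = -48384
Delta mod 13 = 2

Delta = 2 (mod 13)


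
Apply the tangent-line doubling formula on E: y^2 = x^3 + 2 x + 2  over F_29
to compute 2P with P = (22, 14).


Doubling: s = (3 x1^2 + a) / (2 y1)
s = (3*22^2 + 2) / (2*14) mod 29 = 25
x3 = s^2 - 2 x1 mod 29 = 25^2 - 2*22 = 1
y3 = s (x1 - x3) - y1 mod 29 = 25 * (22 - 1) - 14 = 18

2P = (1, 18)


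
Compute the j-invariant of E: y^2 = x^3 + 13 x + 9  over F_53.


Delta = -16(4 a^3 + 27 b^2) mod 53 = 42
-1728 * (4 a)^3 = -1728 * (4*13)^3 mod 53 = 32
j = 32 * 42^(-1) mod 53 = 26

j = 26 (mod 53)


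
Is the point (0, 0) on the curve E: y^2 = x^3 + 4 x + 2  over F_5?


Check whether y^2 = x^3 + 4 x + 2 (mod 5) for (x, y) = (0, 0).
LHS: y^2 = 0^2 mod 5 = 0
RHS: x^3 + 4 x + 2 = 0^3 + 4*0 + 2 mod 5 = 2
LHS != RHS

No, not on the curve


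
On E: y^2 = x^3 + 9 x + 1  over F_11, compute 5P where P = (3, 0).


k = 5 = 101_2 (binary, LSB first: 101)
Double-and-add from P = (3, 0):
  bit 0 = 1: acc = O + (3, 0) = (3, 0)
  bit 1 = 0: acc unchanged = (3, 0)
  bit 2 = 1: acc = (3, 0) + O = (3, 0)

5P = (3, 0)


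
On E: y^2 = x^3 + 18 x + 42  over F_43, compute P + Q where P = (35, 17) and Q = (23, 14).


P != Q, so use the chord formula.
s = (y2 - y1) / (x2 - x1) = (40) / (31) mod 43 = 11
x3 = s^2 - x1 - x2 mod 43 = 11^2 - 35 - 23 = 20
y3 = s (x1 - x3) - y1 mod 43 = 11 * (35 - 20) - 17 = 19

P + Q = (20, 19)


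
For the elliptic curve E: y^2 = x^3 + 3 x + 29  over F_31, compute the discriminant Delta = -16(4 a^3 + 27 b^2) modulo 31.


4 a^3 + 27 b^2 = 4*3^3 + 27*29^2 = 108 + 22707 = 22815
Delta = -16 * (22815) = -365040
Delta mod 31 = 16

Delta = 16 (mod 31)


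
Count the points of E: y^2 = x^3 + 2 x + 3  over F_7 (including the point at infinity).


For each x in F_7, count y with y^2 = x^3 + 2 x + 3 mod 7:
  x = 2: RHS = 1, y in [1, 6]  -> 2 point(s)
  x = 3: RHS = 1, y in [1, 6]  -> 2 point(s)
  x = 6: RHS = 0, y in [0]  -> 1 point(s)
Affine points: 5. Add the point at infinity: total = 6.

#E(F_7) = 6


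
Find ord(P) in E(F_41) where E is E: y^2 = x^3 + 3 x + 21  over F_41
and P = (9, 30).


Compute successive multiples of P until we hit O:
  1P = (9, 30)
  2P = (23, 11)
  3P = (19, 7)
  4P = (31, 37)
  5P = (0, 12)
  6P = (36, 39)
  7P = (28, 32)
  8P = (24, 31)
  ... (continuing to 45P)
  45P = O

ord(P) = 45


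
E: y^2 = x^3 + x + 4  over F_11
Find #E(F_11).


For each x in F_11, count y with y^2 = x^3 + 1 x + 4 mod 11:
  x = 0: RHS = 4, y in [2, 9]  -> 2 point(s)
  x = 2: RHS = 3, y in [5, 6]  -> 2 point(s)
  x = 3: RHS = 1, y in [1, 10]  -> 2 point(s)
  x = 9: RHS = 5, y in [4, 7]  -> 2 point(s)
Affine points: 8. Add the point at infinity: total = 9.

#E(F_11) = 9


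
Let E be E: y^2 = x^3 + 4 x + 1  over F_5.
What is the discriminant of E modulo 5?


4 a^3 + 27 b^2 = 4*4^3 + 27*1^2 = 256 + 27 = 283
Delta = -16 * (283) = -4528
Delta mod 5 = 2

Delta = 2 (mod 5)


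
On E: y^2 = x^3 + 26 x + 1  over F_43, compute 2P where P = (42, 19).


Doubling: s = (3 x1^2 + a) / (2 y1)
s = (3*42^2 + 26) / (2*19) mod 43 = 20
x3 = s^2 - 2 x1 mod 43 = 20^2 - 2*42 = 15
y3 = s (x1 - x3) - y1 mod 43 = 20 * (42 - 15) - 19 = 5

2P = (15, 5)


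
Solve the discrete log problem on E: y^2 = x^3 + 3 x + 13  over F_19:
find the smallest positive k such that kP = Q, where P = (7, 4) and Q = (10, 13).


Enumerate multiples of P until we hit Q = (10, 13):
  1P = (7, 4)
  2P = (11, 16)
  3P = (10, 6)
  4P = (13, 11)
  5P = (3, 7)
  6P = (6, 0)
  7P = (3, 12)
  8P = (13, 8)
  9P = (10, 13)
Match found at i = 9.

k = 9


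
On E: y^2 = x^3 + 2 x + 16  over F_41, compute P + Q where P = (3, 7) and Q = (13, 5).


P != Q, so use the chord formula.
s = (y2 - y1) / (x2 - x1) = (39) / (10) mod 41 = 8
x3 = s^2 - x1 - x2 mod 41 = 8^2 - 3 - 13 = 7
y3 = s (x1 - x3) - y1 mod 41 = 8 * (3 - 7) - 7 = 2

P + Q = (7, 2)


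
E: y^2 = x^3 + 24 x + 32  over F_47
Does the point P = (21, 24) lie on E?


Check whether y^2 = x^3 + 24 x + 32 (mod 47) for (x, y) = (21, 24).
LHS: y^2 = 24^2 mod 47 = 12
RHS: x^3 + 24 x + 32 = 21^3 + 24*21 + 32 mod 47 = 21
LHS != RHS

No, not on the curve


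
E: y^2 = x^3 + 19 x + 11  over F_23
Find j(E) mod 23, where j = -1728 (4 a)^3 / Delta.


Delta = -16(4 a^3 + 27 b^2) mod 23 = 9
-1728 * (4 a)^3 = -1728 * (4*19)^3 mod 23 = 6
j = 6 * 9^(-1) mod 23 = 16

j = 16 (mod 23)


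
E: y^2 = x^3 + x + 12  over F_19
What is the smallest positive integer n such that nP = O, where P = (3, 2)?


Compute successive multiples of P until we hit O:
  1P = (3, 2)
  2P = (5, 3)
  3P = (16, 1)
  4P = (9, 16)
  5P = (4, 2)
  6P = (12, 17)
  7P = (11, 10)
  8P = (6, 14)
  ... (continuing to 22P)
  22P = O

ord(P) = 22


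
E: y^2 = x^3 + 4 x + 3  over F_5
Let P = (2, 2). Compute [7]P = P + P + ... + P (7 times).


k = 7 = 111_2 (binary, LSB first: 111)
Double-and-add from P = (2, 2):
  bit 0 = 1: acc = O + (2, 2) = (2, 2)
  bit 1 = 1: acc = (2, 2) + (2, 3) = O
  bit 2 = 1: acc = O + (2, 2) = (2, 2)

7P = (2, 2)


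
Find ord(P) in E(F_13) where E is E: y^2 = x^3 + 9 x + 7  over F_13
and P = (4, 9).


Compute successive multiples of P until we hit O:
  1P = (4, 9)
  2P = (6, 2)
  3P = (12, 6)
  4P = (1, 11)
  5P = (7, 6)
  6P = (3, 3)
  7P = (3, 10)
  8P = (7, 7)
  ... (continuing to 13P)
  13P = O

ord(P) = 13


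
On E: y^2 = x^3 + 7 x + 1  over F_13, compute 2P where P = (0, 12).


Doubling: s = (3 x1^2 + a) / (2 y1)
s = (3*0^2 + 7) / (2*12) mod 13 = 3
x3 = s^2 - 2 x1 mod 13 = 3^2 - 2*0 = 9
y3 = s (x1 - x3) - y1 mod 13 = 3 * (0 - 9) - 12 = 0

2P = (9, 0)


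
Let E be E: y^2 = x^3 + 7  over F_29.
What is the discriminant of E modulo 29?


4 a^3 + 27 b^2 = 4*0^3 + 27*7^2 = 0 + 1323 = 1323
Delta = -16 * (1323) = -21168
Delta mod 29 = 2

Delta = 2 (mod 29)


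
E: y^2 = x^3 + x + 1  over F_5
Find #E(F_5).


For each x in F_5, count y with y^2 = x^3 + 1 x + 1 mod 5:
  x = 0: RHS = 1, y in [1, 4]  -> 2 point(s)
  x = 2: RHS = 1, y in [1, 4]  -> 2 point(s)
  x = 3: RHS = 1, y in [1, 4]  -> 2 point(s)
  x = 4: RHS = 4, y in [2, 3]  -> 2 point(s)
Affine points: 8. Add the point at infinity: total = 9.

#E(F_5) = 9


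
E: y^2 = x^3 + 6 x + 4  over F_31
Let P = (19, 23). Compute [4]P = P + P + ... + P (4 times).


k = 4 = 100_2 (binary, LSB first: 001)
Double-and-add from P = (19, 23):
  bit 0 = 0: acc unchanged = O
  bit 1 = 0: acc unchanged = O
  bit 2 = 1: acc = O + (19, 8) = (19, 8)

4P = (19, 8)


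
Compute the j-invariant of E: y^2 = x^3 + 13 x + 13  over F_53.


Delta = -16(4 a^3 + 27 b^2) mod 53 = 27
-1728 * (4 a)^3 = -1728 * (4*13)^3 mod 53 = 32
j = 32 * 27^(-1) mod 53 = 11

j = 11 (mod 53)


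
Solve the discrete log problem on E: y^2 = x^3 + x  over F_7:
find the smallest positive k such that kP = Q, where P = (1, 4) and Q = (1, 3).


Enumerate multiples of P until we hit Q = (1, 3):
  1P = (1, 4)
  2P = (0, 0)
  3P = (1, 3)
Match found at i = 3.

k = 3


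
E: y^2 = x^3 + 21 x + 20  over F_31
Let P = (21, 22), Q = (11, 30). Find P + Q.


P != Q, so use the chord formula.
s = (y2 - y1) / (x2 - x1) = (8) / (21) mod 31 = 24
x3 = s^2 - x1 - x2 mod 31 = 24^2 - 21 - 11 = 17
y3 = s (x1 - x3) - y1 mod 31 = 24 * (21 - 17) - 22 = 12

P + Q = (17, 12)


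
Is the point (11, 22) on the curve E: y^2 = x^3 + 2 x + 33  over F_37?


Check whether y^2 = x^3 + 2 x + 33 (mod 37) for (x, y) = (11, 22).
LHS: y^2 = 22^2 mod 37 = 3
RHS: x^3 + 2 x + 33 = 11^3 + 2*11 + 33 mod 37 = 17
LHS != RHS

No, not on the curve


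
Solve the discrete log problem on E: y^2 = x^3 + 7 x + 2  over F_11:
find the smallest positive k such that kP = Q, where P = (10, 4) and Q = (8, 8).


Enumerate multiples of P until we hit Q = (8, 8):
  1P = (10, 4)
  2P = (7, 8)
  3P = (8, 8)
Match found at i = 3.

k = 3


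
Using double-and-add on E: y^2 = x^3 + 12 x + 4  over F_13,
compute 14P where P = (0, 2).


k = 14 = 1110_2 (binary, LSB first: 0111)
Double-and-add from P = (0, 2):
  bit 0 = 0: acc unchanged = O
  bit 1 = 1: acc = O + (9, 10) = (9, 10)
  bit 2 = 1: acc = (9, 10) + (4, 5) = (1, 11)
  bit 3 = 1: acc = (1, 11) + (2, 7) = (0, 11)

14P = (0, 11)


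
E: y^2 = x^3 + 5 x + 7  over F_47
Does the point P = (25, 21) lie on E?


Check whether y^2 = x^3 + 5 x + 7 (mod 47) for (x, y) = (25, 21).
LHS: y^2 = 21^2 mod 47 = 18
RHS: x^3 + 5 x + 7 = 25^3 + 5*25 + 7 mod 47 = 12
LHS != RHS

No, not on the curve


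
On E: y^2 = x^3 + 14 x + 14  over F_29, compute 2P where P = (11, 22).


Doubling: s = (3 x1^2 + a) / (2 y1)
s = (3*11^2 + 14) / (2*22) mod 29 = 0
x3 = s^2 - 2 x1 mod 29 = 0^2 - 2*11 = 7
y3 = s (x1 - x3) - y1 mod 29 = 0 * (11 - 7) - 22 = 7

2P = (7, 7)


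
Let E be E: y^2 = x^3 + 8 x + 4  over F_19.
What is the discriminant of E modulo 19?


4 a^3 + 27 b^2 = 4*8^3 + 27*4^2 = 2048 + 432 = 2480
Delta = -16 * (2480) = -39680
Delta mod 19 = 11

Delta = 11 (mod 19)


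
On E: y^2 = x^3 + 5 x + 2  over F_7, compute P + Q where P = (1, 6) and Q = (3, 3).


P != Q, so use the chord formula.
s = (y2 - y1) / (x2 - x1) = (4) / (2) mod 7 = 2
x3 = s^2 - x1 - x2 mod 7 = 2^2 - 1 - 3 = 0
y3 = s (x1 - x3) - y1 mod 7 = 2 * (1 - 0) - 6 = 3

P + Q = (0, 3)


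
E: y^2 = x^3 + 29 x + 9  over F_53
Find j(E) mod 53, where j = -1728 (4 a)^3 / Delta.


Delta = -16(4 a^3 + 27 b^2) mod 53 = 48
-1728 * (4 a)^3 = -1728 * (4*29)^3 mod 53 = 12
j = 12 * 48^(-1) mod 53 = 40

j = 40 (mod 53)


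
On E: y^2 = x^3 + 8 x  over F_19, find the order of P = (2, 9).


Compute successive multiples of P until we hit O:
  1P = (2, 9)
  2P = (16, 5)
  3P = (10, 15)
  4P = (4, 18)
  5P = (0, 0)
  6P = (4, 1)
  7P = (10, 4)
  8P = (16, 14)
  ... (continuing to 10P)
  10P = O

ord(P) = 10


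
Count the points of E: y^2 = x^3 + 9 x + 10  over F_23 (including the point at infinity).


For each x in F_23, count y with y^2 = x^3 + 9 x + 10 mod 23:
  x = 2: RHS = 13, y in [6, 17]  -> 2 point(s)
  x = 3: RHS = 18, y in [8, 15]  -> 2 point(s)
  x = 4: RHS = 18, y in [8, 15]  -> 2 point(s)
  x = 6: RHS = 4, y in [2, 21]  -> 2 point(s)
  x = 7: RHS = 2, y in [5, 18]  -> 2 point(s)
  x = 12: RHS = 6, y in [11, 12]  -> 2 point(s)
  x = 13: RHS = 1, y in [1, 22]  -> 2 point(s)
  x = 15: RHS = 1, y in [1, 22]  -> 2 point(s)
  x = 16: RHS = 18, y in [8, 15]  -> 2 point(s)
  x = 17: RHS = 16, y in [4, 19]  -> 2 point(s)
  x = 18: RHS = 1, y in [1, 22]  -> 2 point(s)
  x = 19: RHS = 2, y in [5, 18]  -> 2 point(s)
  x = 20: RHS = 2, y in [5, 18]  -> 2 point(s)
  x = 22: RHS = 0, y in [0]  -> 1 point(s)
Affine points: 27. Add the point at infinity: total = 28.

#E(F_23) = 28
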